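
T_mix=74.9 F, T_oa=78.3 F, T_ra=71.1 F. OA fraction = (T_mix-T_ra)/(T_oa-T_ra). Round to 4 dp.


frac = (74.9 - 71.1) / (78.3 - 71.1) = 0.5278

0.5278


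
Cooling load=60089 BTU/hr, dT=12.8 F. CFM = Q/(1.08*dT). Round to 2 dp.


CFM = 60089 / (1.08 * 12.8) = 4346.72

4346.72 CFM


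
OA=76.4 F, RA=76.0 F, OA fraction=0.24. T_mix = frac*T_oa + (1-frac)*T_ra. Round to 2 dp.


T_mix = 0.24*76.4 + 0.76*76.0 = 76.10 F

76.10 F


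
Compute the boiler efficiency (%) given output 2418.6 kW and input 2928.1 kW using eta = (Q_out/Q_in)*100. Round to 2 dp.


eta = (2418.6/2928.1)*100 = 82.60 %

82.60 %


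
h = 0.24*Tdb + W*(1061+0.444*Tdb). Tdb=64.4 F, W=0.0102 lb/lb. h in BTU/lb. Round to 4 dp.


h = 0.24*64.4 + 0.0102*(1061+0.444*64.4) = 26.5699 BTU/lb

26.5699 BTU/lb


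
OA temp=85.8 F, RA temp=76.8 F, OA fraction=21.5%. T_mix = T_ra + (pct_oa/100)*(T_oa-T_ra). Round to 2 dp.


T_mix = 76.8 + (21.5/100)*(85.8-76.8) = 78.74 F

78.74 F


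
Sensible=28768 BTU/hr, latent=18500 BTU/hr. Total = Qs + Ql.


Qt = 28768 + 18500 = 47268 BTU/hr

47268 BTU/hr


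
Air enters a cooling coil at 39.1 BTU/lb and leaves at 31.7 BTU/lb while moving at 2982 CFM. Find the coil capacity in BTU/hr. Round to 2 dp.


Q = 4.5 * 2982 * (39.1 - 31.7) = 99300.60 BTU/hr

99300.60 BTU/hr


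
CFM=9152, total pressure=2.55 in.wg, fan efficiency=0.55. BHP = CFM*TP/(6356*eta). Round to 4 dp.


BHP = 9152 * 2.55 / (6356 * 0.55) = 6.6759 hp

6.6759 hp


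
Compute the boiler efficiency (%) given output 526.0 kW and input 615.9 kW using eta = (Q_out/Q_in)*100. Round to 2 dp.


eta = (526.0/615.9)*100 = 85.40 %

85.40 %


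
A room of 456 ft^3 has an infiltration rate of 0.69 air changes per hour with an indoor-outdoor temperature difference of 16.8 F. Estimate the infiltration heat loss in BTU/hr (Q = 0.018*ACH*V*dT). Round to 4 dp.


Q = 0.018 * 0.69 * 456 * 16.8 = 95.1471 BTU/hr

95.1471 BTU/hr


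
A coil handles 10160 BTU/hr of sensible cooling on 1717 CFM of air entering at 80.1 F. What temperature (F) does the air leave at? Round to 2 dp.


dT = 10160/(1.08*1717) = 5.4790
T_leave = 80.1 - 5.4790 = 74.62 F

74.62 F


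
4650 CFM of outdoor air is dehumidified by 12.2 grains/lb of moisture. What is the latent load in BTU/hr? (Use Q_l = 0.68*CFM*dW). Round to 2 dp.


Q = 0.68 * 4650 * 12.2 = 38576.40 BTU/hr

38576.40 BTU/hr


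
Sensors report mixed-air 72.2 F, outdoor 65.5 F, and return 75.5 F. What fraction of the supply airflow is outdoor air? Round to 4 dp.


frac = (72.2 - 75.5) / (65.5 - 75.5) = 0.3300

0.3300


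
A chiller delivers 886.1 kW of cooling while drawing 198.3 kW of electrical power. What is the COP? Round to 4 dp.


COP = 886.1 / 198.3 = 4.4685

4.4685


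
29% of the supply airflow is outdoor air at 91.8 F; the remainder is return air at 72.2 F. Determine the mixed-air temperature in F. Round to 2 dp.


T_mix = 0.29*91.8 + 0.71*72.2 = 77.88 F

77.88 F


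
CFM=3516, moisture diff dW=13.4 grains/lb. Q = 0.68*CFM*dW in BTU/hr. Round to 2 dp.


Q = 0.68 * 3516 * 13.4 = 32037.79 BTU/hr

32037.79 BTU/hr


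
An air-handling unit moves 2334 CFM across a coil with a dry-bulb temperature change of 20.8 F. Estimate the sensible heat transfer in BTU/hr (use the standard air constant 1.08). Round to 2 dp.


Q = 1.08 * 2334 * 20.8 = 52430.98 BTU/hr

52430.98 BTU/hr


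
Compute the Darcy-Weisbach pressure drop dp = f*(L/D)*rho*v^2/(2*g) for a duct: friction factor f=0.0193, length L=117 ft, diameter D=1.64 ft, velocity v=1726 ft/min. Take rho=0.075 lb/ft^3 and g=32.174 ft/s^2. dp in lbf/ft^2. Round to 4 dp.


v_fps = 1726/60 = 28.7667 ft/s
dp = 0.0193*(117/1.64)*0.075*28.7667^2/(2*32.174) = 1.3280 lbf/ft^2

1.3280 lbf/ft^2


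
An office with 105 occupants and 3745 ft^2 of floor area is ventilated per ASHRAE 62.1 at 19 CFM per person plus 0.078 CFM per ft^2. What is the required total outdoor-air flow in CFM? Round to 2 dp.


Total = 105*19 + 3745*0.078 = 2287.11 CFM

2287.11 CFM


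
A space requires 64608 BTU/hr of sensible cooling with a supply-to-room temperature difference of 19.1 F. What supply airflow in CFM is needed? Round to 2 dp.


CFM = 64608 / (1.08 * 19.1) = 3132.05

3132.05 CFM


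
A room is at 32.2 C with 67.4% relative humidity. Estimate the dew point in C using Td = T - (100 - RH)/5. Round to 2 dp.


Td = 32.2 - (100-67.4)/5 = 25.68 C

25.68 C


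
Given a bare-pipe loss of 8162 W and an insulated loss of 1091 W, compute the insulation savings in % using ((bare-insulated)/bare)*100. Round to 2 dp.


Savings = ((8162-1091)/8162)*100 = 86.63 %

86.63 %


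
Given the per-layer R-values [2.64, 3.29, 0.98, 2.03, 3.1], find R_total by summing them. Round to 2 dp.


R_total = 2.64 + 3.29 + 0.98 + 2.03 + 3.1 = 12.04

12.04


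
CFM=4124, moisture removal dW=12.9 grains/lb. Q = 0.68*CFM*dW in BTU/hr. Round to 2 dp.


Q = 0.68 * 4124 * 12.9 = 36175.73 BTU/hr

36175.73 BTU/hr


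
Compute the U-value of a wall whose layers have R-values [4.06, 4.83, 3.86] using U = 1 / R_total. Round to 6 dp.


R_total = 4.06 + 4.83 + 3.86 = 12.75
U = 1/12.75 = 0.078431

0.078431


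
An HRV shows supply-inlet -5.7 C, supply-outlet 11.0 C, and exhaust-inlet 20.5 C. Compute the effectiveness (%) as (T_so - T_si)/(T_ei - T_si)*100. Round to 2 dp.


eff = (11.0-(-5.7))/(20.5-(-5.7))*100 = 63.74 %

63.74 %


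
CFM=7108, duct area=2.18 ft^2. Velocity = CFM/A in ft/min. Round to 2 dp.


V = 7108 / 2.18 = 3260.55 ft/min

3260.55 ft/min


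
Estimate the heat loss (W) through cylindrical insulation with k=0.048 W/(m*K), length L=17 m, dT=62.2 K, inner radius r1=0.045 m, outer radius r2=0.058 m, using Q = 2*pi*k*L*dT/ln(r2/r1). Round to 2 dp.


Q = 2*pi*0.048*17*62.2/ln(0.058/0.045) = 1256.61 W

1256.61 W


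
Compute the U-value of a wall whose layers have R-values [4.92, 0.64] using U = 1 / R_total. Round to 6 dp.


R_total = 4.92 + 0.64 = 5.56
U = 1/5.56 = 0.179856

0.179856


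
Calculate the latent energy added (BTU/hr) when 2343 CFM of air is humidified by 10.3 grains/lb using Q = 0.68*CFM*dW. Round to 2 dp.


Q = 0.68 * 2343 * 10.3 = 16410.37 BTU/hr

16410.37 BTU/hr


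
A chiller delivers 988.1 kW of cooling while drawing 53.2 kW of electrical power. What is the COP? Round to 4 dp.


COP = 988.1 / 53.2 = 18.5733

18.5733


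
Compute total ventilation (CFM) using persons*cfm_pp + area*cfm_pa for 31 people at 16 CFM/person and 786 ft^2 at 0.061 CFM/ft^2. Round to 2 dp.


Total = 31*16 + 786*0.061 = 543.95 CFM

543.95 CFM


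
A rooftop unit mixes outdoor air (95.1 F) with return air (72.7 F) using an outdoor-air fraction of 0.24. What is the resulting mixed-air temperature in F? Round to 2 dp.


T_mix = 0.24*95.1 + 0.76*72.7 = 78.08 F

78.08 F


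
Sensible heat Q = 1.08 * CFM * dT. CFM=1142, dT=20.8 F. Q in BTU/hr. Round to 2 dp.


Q = 1.08 * 1142 * 20.8 = 25653.89 BTU/hr

25653.89 BTU/hr


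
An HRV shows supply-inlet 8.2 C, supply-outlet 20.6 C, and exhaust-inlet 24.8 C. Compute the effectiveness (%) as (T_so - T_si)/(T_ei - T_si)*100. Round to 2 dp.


eff = (20.6-8.2)/(24.8-8.2)*100 = 74.70 %

74.70 %


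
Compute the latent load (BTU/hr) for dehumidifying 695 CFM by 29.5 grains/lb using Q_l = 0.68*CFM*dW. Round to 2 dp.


Q = 0.68 * 695 * 29.5 = 13941.70 BTU/hr

13941.70 BTU/hr


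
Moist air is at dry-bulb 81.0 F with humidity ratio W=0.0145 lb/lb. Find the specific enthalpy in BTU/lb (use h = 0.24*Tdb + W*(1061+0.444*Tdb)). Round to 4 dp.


h = 0.24*81.0 + 0.0145*(1061+0.444*81.0) = 35.3460 BTU/lb

35.3460 BTU/lb


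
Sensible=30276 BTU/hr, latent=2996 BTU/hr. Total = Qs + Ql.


Qt = 30276 + 2996 = 33272 BTU/hr

33272 BTU/hr


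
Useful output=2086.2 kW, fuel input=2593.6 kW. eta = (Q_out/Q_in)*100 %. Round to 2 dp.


eta = (2086.2/2593.6)*100 = 80.44 %

80.44 %


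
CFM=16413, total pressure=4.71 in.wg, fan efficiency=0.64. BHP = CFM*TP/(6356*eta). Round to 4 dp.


BHP = 16413 * 4.71 / (6356 * 0.64) = 19.0040 hp

19.0040 hp


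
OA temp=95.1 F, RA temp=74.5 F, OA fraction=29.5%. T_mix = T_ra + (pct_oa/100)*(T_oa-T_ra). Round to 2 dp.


T_mix = 74.5 + (29.5/100)*(95.1-74.5) = 80.58 F

80.58 F


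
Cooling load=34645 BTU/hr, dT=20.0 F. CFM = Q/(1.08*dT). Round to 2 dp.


CFM = 34645 / (1.08 * 20.0) = 1603.94

1603.94 CFM


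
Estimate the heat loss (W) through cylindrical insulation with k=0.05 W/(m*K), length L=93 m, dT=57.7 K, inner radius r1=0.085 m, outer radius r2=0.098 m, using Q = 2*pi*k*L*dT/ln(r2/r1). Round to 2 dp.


Q = 2*pi*0.05*93*57.7/ln(0.098/0.085) = 11845.52 W

11845.52 W


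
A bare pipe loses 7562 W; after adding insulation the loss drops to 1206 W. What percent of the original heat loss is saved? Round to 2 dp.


Savings = ((7562-1206)/7562)*100 = 84.05 %

84.05 %


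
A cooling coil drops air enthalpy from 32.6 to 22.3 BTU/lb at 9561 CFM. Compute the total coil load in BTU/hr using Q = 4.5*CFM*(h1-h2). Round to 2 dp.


Q = 4.5 * 9561 * (32.6 - 22.3) = 443152.35 BTU/hr

443152.35 BTU/hr


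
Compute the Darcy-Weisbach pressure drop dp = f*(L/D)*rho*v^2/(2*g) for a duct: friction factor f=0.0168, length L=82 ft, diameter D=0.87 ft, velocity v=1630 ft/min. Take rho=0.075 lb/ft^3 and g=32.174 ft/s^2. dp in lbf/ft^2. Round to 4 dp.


v_fps = 1630/60 = 27.1667 ft/s
dp = 0.0168*(82/0.87)*0.075*27.1667^2/(2*32.174) = 1.3621 lbf/ft^2

1.3621 lbf/ft^2


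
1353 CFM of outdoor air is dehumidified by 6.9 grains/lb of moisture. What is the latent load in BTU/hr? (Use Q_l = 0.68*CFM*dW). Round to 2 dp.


Q = 0.68 * 1353 * 6.9 = 6348.28 BTU/hr

6348.28 BTU/hr


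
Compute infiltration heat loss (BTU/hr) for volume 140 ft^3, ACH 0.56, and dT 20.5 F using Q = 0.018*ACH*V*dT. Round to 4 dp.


Q = 0.018 * 0.56 * 140 * 20.5 = 28.9296 BTU/hr

28.9296 BTU/hr


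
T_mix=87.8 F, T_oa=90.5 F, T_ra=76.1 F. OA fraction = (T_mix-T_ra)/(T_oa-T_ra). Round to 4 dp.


frac = (87.8 - 76.1) / (90.5 - 76.1) = 0.8125

0.8125


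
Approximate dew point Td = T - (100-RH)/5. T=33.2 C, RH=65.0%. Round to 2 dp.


Td = 33.2 - (100-65.0)/5 = 26.20 C

26.20 C


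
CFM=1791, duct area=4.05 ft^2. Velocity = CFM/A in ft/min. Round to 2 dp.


V = 1791 / 4.05 = 442.22 ft/min

442.22 ft/min


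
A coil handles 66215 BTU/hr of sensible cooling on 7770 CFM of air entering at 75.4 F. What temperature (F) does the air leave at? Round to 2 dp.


dT = 66215/(1.08*7770) = 7.8906
T_leave = 75.4 - 7.8906 = 67.51 F

67.51 F


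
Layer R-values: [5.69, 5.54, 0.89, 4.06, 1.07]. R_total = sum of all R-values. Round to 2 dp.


R_total = 5.69 + 5.54 + 0.89 + 4.06 + 1.07 = 17.25

17.25


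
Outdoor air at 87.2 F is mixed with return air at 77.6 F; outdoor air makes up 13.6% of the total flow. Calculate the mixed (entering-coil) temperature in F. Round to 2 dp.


T_mix = 77.6 + (13.6/100)*(87.2-77.6) = 78.91 F

78.91 F


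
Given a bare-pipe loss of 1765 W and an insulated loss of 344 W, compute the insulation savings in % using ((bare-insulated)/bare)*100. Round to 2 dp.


Savings = ((1765-344)/1765)*100 = 80.51 %

80.51 %


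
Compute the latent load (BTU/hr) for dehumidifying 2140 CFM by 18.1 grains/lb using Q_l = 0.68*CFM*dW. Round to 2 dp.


Q = 0.68 * 2140 * 18.1 = 26339.12 BTU/hr

26339.12 BTU/hr


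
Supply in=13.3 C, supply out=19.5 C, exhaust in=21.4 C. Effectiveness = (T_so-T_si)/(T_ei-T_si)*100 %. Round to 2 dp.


eff = (19.5-13.3)/(21.4-13.3)*100 = 76.54 %

76.54 %


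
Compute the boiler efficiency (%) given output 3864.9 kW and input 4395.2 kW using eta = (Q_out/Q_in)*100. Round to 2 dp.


eta = (3864.9/4395.2)*100 = 87.93 %

87.93 %


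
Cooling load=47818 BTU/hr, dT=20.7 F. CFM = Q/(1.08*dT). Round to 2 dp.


CFM = 47818 / (1.08 * 20.7) = 2138.93

2138.93 CFM


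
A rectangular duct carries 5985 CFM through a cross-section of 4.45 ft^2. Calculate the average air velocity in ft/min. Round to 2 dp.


V = 5985 / 4.45 = 1344.94 ft/min

1344.94 ft/min


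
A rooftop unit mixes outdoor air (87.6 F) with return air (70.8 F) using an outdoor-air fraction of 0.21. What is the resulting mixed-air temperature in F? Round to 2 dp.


T_mix = 0.21*87.6 + 0.79*70.8 = 74.33 F

74.33 F


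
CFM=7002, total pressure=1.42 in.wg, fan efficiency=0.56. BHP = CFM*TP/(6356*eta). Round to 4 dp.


BHP = 7002 * 1.42 / (6356 * 0.56) = 2.7934 hp

2.7934 hp


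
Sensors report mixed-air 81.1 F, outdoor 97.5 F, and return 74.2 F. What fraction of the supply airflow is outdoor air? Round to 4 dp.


frac = (81.1 - 74.2) / (97.5 - 74.2) = 0.2961

0.2961


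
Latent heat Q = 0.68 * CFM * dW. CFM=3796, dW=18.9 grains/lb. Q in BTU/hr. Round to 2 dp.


Q = 0.68 * 3796 * 18.9 = 48786.19 BTU/hr

48786.19 BTU/hr


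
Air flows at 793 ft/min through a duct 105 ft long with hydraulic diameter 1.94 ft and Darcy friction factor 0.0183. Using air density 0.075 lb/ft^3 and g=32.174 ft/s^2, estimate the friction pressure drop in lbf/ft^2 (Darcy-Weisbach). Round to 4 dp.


v_fps = 793/60 = 13.2167 ft/s
dp = 0.0183*(105/1.94)*0.075*13.2167^2/(2*32.174) = 0.2017 lbf/ft^2

0.2017 lbf/ft^2


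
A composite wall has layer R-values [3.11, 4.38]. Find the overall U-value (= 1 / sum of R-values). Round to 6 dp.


R_total = 3.11 + 4.38 = 7.49
U = 1/7.49 = 0.133511

0.133511


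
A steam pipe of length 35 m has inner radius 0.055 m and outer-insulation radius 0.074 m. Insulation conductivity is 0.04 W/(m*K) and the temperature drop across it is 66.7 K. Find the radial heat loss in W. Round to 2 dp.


Q = 2*pi*0.04*35*66.7/ln(0.074/0.055) = 1977.29 W

1977.29 W


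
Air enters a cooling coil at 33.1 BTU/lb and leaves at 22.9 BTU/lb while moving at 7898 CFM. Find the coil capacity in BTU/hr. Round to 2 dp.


Q = 4.5 * 7898 * (33.1 - 22.9) = 362518.20 BTU/hr

362518.20 BTU/hr


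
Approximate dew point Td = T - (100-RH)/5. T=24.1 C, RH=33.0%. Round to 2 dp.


Td = 24.1 - (100-33.0)/5 = 10.70 C

10.70 C


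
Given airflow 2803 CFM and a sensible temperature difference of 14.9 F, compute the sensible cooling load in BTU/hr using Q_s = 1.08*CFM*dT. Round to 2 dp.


Q = 1.08 * 2803 * 14.9 = 45105.88 BTU/hr

45105.88 BTU/hr


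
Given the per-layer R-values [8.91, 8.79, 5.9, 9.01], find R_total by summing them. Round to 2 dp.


R_total = 8.91 + 8.79 + 5.9 + 9.01 = 32.61

32.61


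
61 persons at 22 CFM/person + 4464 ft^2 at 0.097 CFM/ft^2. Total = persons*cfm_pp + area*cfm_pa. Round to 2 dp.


Total = 61*22 + 4464*0.097 = 1775.01 CFM

1775.01 CFM


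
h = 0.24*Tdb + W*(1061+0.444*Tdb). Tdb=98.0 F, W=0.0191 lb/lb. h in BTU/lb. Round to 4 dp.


h = 0.24*98.0 + 0.0191*(1061+0.444*98.0) = 44.6162 BTU/lb

44.6162 BTU/lb


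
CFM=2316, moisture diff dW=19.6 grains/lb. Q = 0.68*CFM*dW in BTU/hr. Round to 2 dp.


Q = 0.68 * 2316 * 19.6 = 30867.65 BTU/hr

30867.65 BTU/hr


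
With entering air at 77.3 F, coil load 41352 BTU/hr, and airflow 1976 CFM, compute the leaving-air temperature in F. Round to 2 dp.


dT = 41352/(1.08*1976) = 19.3770
T_leave = 77.3 - 19.3770 = 57.92 F

57.92 F


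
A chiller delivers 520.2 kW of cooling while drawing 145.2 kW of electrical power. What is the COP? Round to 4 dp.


COP = 520.2 / 145.2 = 3.5826

3.5826


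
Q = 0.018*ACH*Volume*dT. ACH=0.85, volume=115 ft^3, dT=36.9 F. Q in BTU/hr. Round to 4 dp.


Q = 0.018 * 0.85 * 115 * 36.9 = 64.9256 BTU/hr

64.9256 BTU/hr


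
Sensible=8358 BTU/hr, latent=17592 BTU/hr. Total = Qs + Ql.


Qt = 8358 + 17592 = 25950 BTU/hr

25950 BTU/hr


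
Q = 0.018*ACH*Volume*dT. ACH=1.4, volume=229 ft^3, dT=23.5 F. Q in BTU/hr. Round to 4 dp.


Q = 0.018 * 1.4 * 229 * 23.5 = 135.6138 BTU/hr

135.6138 BTU/hr


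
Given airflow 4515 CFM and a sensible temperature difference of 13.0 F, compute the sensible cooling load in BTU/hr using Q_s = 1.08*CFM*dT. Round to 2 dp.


Q = 1.08 * 4515 * 13.0 = 63390.60 BTU/hr

63390.60 BTU/hr


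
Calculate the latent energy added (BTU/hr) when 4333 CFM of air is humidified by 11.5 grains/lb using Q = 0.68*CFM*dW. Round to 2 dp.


Q = 0.68 * 4333 * 11.5 = 33884.06 BTU/hr

33884.06 BTU/hr


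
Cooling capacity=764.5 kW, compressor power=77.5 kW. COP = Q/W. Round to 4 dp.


COP = 764.5 / 77.5 = 9.8645

9.8645


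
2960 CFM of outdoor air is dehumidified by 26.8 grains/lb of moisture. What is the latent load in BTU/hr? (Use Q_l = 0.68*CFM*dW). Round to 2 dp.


Q = 0.68 * 2960 * 26.8 = 53943.04 BTU/hr

53943.04 BTU/hr


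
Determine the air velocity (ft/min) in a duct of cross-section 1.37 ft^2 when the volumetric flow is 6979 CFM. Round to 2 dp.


V = 6979 / 1.37 = 5094.16 ft/min

5094.16 ft/min


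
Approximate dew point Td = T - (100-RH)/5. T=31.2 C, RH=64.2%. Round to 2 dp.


Td = 31.2 - (100-64.2)/5 = 24.04 C

24.04 C


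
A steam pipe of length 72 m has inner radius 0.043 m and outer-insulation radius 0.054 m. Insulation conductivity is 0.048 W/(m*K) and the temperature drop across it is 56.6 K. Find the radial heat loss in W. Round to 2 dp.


Q = 2*pi*0.048*72*56.6/ln(0.054/0.043) = 5395.69 W

5395.69 W


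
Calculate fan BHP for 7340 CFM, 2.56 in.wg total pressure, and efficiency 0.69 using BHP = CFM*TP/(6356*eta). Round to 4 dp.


BHP = 7340 * 2.56 / (6356 * 0.69) = 4.2845 hp

4.2845 hp


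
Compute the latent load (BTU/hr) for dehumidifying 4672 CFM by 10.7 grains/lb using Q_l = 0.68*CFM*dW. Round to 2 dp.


Q = 0.68 * 4672 * 10.7 = 33993.47 BTU/hr

33993.47 BTU/hr


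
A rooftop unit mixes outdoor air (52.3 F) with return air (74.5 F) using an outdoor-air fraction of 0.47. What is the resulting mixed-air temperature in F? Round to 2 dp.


T_mix = 0.47*52.3 + 0.53*74.5 = 64.07 F

64.07 F


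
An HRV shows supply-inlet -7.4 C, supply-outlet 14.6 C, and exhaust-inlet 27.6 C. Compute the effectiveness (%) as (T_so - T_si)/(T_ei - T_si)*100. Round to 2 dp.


eff = (14.6-(-7.4))/(27.6-(-7.4))*100 = 62.86 %

62.86 %


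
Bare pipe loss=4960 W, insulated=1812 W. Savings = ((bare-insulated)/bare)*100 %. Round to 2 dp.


Savings = ((4960-1812)/4960)*100 = 63.47 %

63.47 %


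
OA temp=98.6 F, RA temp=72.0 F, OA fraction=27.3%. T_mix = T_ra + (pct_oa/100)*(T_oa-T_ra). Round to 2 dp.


T_mix = 72.0 + (27.3/100)*(98.6-72.0) = 79.26 F

79.26 F


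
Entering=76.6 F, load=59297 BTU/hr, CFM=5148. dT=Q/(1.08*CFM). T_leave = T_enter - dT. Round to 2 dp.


dT = 59297/(1.08*5148) = 10.6652
T_leave = 76.6 - 10.6652 = 65.93 F

65.93 F


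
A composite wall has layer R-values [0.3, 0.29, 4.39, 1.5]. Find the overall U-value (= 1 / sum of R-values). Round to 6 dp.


R_total = 0.3 + 0.29 + 4.39 + 1.5 = 6.48
U = 1/6.48 = 0.154321

0.154321


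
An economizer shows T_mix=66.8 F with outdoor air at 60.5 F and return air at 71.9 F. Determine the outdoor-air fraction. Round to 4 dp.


frac = (66.8 - 71.9) / (60.5 - 71.9) = 0.4474

0.4474


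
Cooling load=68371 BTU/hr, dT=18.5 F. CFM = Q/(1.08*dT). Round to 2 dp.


CFM = 68371 / (1.08 * 18.5) = 3421.97

3421.97 CFM


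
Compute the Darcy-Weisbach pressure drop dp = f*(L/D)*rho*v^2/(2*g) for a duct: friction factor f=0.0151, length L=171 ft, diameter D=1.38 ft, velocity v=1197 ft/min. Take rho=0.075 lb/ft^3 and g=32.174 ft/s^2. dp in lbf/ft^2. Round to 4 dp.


v_fps = 1197/60 = 19.95 ft/s
dp = 0.0151*(171/1.38)*0.075*19.95^2/(2*32.174) = 0.8680 lbf/ft^2

0.8680 lbf/ft^2


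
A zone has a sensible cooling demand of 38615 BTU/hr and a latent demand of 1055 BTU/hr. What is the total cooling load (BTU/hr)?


Qt = 38615 + 1055 = 39670 BTU/hr

39670 BTU/hr


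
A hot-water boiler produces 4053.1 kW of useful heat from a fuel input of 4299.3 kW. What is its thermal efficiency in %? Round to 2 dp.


eta = (4053.1/4299.3)*100 = 94.27 %

94.27 %


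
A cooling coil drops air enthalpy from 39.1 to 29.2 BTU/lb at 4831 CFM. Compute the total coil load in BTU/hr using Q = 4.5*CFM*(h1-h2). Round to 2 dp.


Q = 4.5 * 4831 * (39.1 - 29.2) = 215221.05 BTU/hr

215221.05 BTU/hr


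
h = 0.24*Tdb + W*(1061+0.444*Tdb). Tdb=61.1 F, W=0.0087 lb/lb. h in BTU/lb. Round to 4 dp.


h = 0.24*61.1 + 0.0087*(1061+0.444*61.1) = 24.1307 BTU/lb

24.1307 BTU/lb


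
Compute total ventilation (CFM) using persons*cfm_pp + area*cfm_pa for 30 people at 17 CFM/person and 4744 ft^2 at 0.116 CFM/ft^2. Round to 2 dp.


Total = 30*17 + 4744*0.116 = 1060.30 CFM

1060.30 CFM


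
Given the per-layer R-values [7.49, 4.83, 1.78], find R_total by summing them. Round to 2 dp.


R_total = 7.49 + 4.83 + 1.78 = 14.10

14.10


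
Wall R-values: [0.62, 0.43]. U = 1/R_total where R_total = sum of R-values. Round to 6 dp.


R_total = 0.62 + 0.43 = 1.05
U = 1/1.05 = 0.952381

0.952381


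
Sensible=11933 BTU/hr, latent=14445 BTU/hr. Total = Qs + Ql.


Qt = 11933 + 14445 = 26378 BTU/hr

26378 BTU/hr


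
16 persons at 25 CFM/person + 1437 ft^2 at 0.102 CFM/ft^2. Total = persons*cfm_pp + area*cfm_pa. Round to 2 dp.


Total = 16*25 + 1437*0.102 = 546.57 CFM

546.57 CFM


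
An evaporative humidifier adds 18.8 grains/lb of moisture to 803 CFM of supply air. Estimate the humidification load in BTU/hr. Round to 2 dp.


Q = 0.68 * 803 * 18.8 = 10265.55 BTU/hr

10265.55 BTU/hr


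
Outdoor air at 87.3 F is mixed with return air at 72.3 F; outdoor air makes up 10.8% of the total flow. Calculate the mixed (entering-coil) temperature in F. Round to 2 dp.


T_mix = 72.3 + (10.8/100)*(87.3-72.3) = 73.92 F

73.92 F


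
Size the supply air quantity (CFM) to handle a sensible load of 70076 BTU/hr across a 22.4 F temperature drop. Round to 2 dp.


CFM = 70076 / (1.08 * 22.4) = 2896.66

2896.66 CFM


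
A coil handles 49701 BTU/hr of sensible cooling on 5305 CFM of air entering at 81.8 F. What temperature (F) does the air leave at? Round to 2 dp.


dT = 49701/(1.08*5305) = 8.6747
T_leave = 81.8 - 8.6747 = 73.13 F

73.13 F


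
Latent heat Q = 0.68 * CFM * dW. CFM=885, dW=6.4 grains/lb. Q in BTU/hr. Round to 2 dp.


Q = 0.68 * 885 * 6.4 = 3851.52 BTU/hr

3851.52 BTU/hr


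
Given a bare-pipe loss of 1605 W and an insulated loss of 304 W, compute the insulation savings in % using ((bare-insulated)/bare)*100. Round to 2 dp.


Savings = ((1605-304)/1605)*100 = 81.06 %

81.06 %


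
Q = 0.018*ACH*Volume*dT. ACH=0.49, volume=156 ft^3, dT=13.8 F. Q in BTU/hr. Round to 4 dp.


Q = 0.018 * 0.49 * 156 * 13.8 = 18.9877 BTU/hr

18.9877 BTU/hr


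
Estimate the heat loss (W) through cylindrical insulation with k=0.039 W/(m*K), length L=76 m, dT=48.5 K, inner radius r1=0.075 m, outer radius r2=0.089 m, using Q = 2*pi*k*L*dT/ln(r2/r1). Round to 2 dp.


Q = 2*pi*0.039*76*48.5/ln(0.089/0.075) = 5277.49 W

5277.49 W


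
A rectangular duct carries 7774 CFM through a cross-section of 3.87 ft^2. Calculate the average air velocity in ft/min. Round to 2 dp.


V = 7774 / 3.87 = 2008.79 ft/min

2008.79 ft/min


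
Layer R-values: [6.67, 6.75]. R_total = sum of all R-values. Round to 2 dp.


R_total = 6.67 + 6.75 = 13.42

13.42


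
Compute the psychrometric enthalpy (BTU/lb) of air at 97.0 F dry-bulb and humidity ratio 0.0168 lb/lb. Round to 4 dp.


h = 0.24*97.0 + 0.0168*(1061+0.444*97.0) = 41.8283 BTU/lb

41.8283 BTU/lb


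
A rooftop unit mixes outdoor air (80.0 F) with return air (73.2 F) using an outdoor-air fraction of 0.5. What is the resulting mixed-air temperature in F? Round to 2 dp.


T_mix = 0.5*80.0 + 0.5*73.2 = 76.60 F

76.60 F


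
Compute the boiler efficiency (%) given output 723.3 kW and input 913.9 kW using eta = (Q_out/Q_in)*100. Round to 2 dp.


eta = (723.3/913.9)*100 = 79.14 %

79.14 %


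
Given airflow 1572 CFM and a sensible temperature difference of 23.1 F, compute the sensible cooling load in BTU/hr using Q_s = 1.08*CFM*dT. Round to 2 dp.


Q = 1.08 * 1572 * 23.1 = 39218.26 BTU/hr

39218.26 BTU/hr


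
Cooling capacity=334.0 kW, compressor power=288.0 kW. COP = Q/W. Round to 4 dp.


COP = 334.0 / 288.0 = 1.1597

1.1597


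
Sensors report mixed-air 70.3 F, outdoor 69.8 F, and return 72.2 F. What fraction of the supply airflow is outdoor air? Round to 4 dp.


frac = (70.3 - 72.2) / (69.8 - 72.2) = 0.7917

0.7917


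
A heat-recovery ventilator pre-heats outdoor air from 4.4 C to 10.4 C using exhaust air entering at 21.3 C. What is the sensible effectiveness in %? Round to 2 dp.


eff = (10.4-4.4)/(21.3-4.4)*100 = 35.50 %

35.50 %


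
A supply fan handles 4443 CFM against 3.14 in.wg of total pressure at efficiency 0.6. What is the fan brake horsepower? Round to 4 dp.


BHP = 4443 * 3.14 / (6356 * 0.6) = 3.6582 hp

3.6582 hp


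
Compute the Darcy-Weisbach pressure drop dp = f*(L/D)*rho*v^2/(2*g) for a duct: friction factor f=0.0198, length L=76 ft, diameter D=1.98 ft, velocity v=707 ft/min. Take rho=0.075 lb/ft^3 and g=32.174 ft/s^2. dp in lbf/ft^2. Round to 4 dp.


v_fps = 707/60 = 11.7833 ft/s
dp = 0.0198*(76/1.98)*0.075*11.7833^2/(2*32.174) = 0.1230 lbf/ft^2

0.1230 lbf/ft^2


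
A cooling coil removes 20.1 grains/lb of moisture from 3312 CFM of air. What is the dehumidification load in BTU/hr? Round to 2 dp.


Q = 0.68 * 3312 * 20.1 = 45268.42 BTU/hr

45268.42 BTU/hr


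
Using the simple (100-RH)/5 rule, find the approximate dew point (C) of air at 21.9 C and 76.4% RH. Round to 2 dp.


Td = 21.9 - (100-76.4)/5 = 17.18 C

17.18 C


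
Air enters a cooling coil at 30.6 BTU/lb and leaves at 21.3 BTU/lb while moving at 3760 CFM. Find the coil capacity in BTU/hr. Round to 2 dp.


Q = 4.5 * 3760 * (30.6 - 21.3) = 157356.00 BTU/hr

157356.00 BTU/hr


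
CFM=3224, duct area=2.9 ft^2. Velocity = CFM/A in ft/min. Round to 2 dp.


V = 3224 / 2.9 = 1111.72 ft/min

1111.72 ft/min


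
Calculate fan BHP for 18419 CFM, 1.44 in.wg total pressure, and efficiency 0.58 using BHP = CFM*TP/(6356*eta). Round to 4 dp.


BHP = 18419 * 1.44 / (6356 * 0.58) = 7.1948 hp

7.1948 hp


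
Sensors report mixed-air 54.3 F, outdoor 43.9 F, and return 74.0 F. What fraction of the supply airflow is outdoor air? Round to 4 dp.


frac = (54.3 - 74.0) / (43.9 - 74.0) = 0.6545

0.6545


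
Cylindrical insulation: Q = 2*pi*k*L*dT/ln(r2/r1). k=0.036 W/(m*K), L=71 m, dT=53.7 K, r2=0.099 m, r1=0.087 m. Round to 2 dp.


Q = 2*pi*0.036*71*53.7/ln(0.099/0.087) = 6674.41 W

6674.41 W


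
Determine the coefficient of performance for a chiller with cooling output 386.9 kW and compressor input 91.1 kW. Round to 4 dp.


COP = 386.9 / 91.1 = 4.2470

4.2470


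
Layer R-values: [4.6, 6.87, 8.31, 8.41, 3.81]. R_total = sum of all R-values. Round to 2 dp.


R_total = 4.6 + 6.87 + 8.31 + 8.41 + 3.81 = 32.00

32.00


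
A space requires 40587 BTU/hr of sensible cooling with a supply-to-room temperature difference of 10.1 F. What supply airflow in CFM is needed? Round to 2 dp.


CFM = 40587 / (1.08 * 10.1) = 3720.85

3720.85 CFM


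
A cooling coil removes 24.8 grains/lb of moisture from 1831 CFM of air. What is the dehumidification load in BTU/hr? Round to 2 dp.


Q = 0.68 * 1831 * 24.8 = 30877.98 BTU/hr

30877.98 BTU/hr


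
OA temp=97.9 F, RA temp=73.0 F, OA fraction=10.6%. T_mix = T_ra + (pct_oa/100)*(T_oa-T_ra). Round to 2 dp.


T_mix = 73.0 + (10.6/100)*(97.9-73.0) = 75.64 F

75.64 F


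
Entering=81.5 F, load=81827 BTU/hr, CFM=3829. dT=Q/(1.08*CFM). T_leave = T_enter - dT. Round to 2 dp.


dT = 81827/(1.08*3829) = 19.7873
T_leave = 81.5 - 19.7873 = 61.71 F

61.71 F


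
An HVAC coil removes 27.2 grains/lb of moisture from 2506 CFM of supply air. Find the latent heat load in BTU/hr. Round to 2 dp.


Q = 0.68 * 2506 * 27.2 = 46350.98 BTU/hr

46350.98 BTU/hr


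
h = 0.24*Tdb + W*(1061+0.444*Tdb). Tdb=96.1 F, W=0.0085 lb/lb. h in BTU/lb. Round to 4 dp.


h = 0.24*96.1 + 0.0085*(1061+0.444*96.1) = 32.4452 BTU/lb

32.4452 BTU/lb


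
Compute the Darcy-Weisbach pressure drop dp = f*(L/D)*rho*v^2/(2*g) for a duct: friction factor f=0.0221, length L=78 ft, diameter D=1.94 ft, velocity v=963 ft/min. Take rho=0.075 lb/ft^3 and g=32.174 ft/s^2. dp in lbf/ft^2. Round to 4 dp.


v_fps = 963/60 = 16.05 ft/s
dp = 0.0221*(78/1.94)*0.075*16.05^2/(2*32.174) = 0.2668 lbf/ft^2

0.2668 lbf/ft^2


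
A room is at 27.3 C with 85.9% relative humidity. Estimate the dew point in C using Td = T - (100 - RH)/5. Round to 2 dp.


Td = 27.3 - (100-85.9)/5 = 24.48 C

24.48 C


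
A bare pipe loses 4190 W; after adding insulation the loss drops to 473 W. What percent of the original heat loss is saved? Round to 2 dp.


Savings = ((4190-473)/4190)*100 = 88.71 %

88.71 %


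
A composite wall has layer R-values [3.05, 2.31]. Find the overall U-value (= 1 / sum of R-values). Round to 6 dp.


R_total = 3.05 + 2.31 = 5.36
U = 1/5.36 = 0.186567

0.186567


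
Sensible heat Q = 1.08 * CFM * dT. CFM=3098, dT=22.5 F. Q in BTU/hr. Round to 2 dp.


Q = 1.08 * 3098 * 22.5 = 75281.40 BTU/hr

75281.40 BTU/hr


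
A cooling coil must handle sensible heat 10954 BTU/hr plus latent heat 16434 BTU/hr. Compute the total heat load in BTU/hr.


Qt = 10954 + 16434 = 27388 BTU/hr

27388 BTU/hr


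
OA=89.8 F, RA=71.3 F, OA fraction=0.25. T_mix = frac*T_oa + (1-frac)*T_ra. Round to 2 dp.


T_mix = 0.25*89.8 + 0.75*71.3 = 75.93 F

75.93 F


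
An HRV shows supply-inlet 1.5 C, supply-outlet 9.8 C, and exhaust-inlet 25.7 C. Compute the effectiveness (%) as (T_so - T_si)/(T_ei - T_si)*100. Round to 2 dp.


eff = (9.8-1.5)/(25.7-1.5)*100 = 34.30 %

34.30 %


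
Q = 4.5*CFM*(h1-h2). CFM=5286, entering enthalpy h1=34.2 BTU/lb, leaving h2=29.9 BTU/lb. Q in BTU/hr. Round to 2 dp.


Q = 4.5 * 5286 * (34.2 - 29.9) = 102284.10 BTU/hr

102284.10 BTU/hr


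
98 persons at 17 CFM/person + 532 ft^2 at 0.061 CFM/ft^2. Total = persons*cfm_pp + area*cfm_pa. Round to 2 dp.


Total = 98*17 + 532*0.061 = 1698.45 CFM

1698.45 CFM


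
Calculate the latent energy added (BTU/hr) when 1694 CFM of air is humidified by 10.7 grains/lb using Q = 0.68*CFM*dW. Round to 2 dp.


Q = 0.68 * 1694 * 10.7 = 12325.54 BTU/hr

12325.54 BTU/hr


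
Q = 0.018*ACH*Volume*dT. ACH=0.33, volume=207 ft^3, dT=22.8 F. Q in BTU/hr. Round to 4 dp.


Q = 0.018 * 0.33 * 207 * 22.8 = 28.0344 BTU/hr

28.0344 BTU/hr


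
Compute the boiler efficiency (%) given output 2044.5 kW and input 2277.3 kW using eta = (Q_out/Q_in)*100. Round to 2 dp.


eta = (2044.5/2277.3)*100 = 89.78 %

89.78 %


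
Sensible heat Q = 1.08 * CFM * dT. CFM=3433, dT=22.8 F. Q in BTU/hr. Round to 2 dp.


Q = 1.08 * 3433 * 22.8 = 84534.19 BTU/hr

84534.19 BTU/hr


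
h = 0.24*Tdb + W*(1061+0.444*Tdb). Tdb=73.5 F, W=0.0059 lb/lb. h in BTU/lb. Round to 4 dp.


h = 0.24*73.5 + 0.0059*(1061+0.444*73.5) = 24.0924 BTU/lb

24.0924 BTU/lb


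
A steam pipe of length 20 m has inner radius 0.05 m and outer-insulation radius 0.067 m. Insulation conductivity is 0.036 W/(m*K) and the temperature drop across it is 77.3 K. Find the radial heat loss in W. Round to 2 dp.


Q = 2*pi*0.036*20*77.3/ln(0.067/0.05) = 1194.85 W

1194.85 W


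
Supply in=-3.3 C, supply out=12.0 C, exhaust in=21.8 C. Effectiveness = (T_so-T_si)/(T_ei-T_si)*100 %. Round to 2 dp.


eff = (12.0-(-3.3))/(21.8-(-3.3))*100 = 60.96 %

60.96 %


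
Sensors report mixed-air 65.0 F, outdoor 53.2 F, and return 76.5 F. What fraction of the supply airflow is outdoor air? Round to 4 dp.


frac = (65.0 - 76.5) / (53.2 - 76.5) = 0.4936

0.4936


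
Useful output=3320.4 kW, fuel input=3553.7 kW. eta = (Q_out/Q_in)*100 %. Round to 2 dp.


eta = (3320.4/3553.7)*100 = 93.44 %

93.44 %


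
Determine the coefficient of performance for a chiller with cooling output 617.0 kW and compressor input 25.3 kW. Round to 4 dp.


COP = 617.0 / 25.3 = 24.3874

24.3874


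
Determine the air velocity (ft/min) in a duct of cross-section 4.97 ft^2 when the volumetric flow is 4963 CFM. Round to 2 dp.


V = 4963 / 4.97 = 998.59 ft/min

998.59 ft/min


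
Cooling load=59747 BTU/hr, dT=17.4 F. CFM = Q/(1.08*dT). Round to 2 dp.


CFM = 59747 / (1.08 * 17.4) = 3179.38

3179.38 CFM


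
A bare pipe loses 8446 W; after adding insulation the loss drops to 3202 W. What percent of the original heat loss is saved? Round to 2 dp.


Savings = ((8446-3202)/8446)*100 = 62.09 %

62.09 %


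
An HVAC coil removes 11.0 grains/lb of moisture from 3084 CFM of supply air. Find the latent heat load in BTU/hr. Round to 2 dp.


Q = 0.68 * 3084 * 11.0 = 23068.32 BTU/hr

23068.32 BTU/hr


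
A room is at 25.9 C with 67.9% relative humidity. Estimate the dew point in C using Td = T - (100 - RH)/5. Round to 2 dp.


Td = 25.9 - (100-67.9)/5 = 19.48 C

19.48 C


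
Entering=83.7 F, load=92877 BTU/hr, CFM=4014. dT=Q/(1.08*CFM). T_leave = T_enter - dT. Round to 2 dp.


dT = 92877/(1.08*4014) = 21.4243
T_leave = 83.7 - 21.4243 = 62.28 F

62.28 F


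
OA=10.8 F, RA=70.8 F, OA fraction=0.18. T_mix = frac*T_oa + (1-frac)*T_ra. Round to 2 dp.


T_mix = 0.18*10.8 + 0.82*70.8 = 60.00 F

60.00 F


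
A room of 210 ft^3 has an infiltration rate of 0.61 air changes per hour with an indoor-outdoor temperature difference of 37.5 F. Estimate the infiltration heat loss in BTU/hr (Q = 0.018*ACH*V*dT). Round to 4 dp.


Q = 0.018 * 0.61 * 210 * 37.5 = 86.4675 BTU/hr

86.4675 BTU/hr


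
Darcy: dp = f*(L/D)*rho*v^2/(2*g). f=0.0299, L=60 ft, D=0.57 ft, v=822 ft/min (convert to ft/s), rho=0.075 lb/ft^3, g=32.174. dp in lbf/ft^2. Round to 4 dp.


v_fps = 822/60 = 13.7 ft/s
dp = 0.0299*(60/0.57)*0.075*13.7^2/(2*32.174) = 0.6885 lbf/ft^2

0.6885 lbf/ft^2


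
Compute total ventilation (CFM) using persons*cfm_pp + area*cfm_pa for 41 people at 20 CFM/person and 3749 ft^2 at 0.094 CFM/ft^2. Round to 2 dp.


Total = 41*20 + 3749*0.094 = 1172.41 CFM

1172.41 CFM


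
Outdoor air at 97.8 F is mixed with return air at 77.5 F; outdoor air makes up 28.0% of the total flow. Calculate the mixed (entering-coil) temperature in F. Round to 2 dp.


T_mix = 77.5 + (28.0/100)*(97.8-77.5) = 83.18 F

83.18 F


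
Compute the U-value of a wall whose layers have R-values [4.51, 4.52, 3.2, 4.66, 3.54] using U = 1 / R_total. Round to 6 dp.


R_total = 4.51 + 4.52 + 3.2 + 4.66 + 3.54 = 20.43
U = 1/20.43 = 0.048948

0.048948


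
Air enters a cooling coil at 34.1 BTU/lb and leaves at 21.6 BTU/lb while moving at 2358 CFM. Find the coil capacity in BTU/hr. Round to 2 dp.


Q = 4.5 * 2358 * (34.1 - 21.6) = 132637.50 BTU/hr

132637.50 BTU/hr


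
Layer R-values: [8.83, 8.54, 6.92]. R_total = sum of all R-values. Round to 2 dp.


R_total = 8.83 + 8.54 + 6.92 = 24.29

24.29


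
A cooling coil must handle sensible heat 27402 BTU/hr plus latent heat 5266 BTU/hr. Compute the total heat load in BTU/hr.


Qt = 27402 + 5266 = 32668 BTU/hr

32668 BTU/hr


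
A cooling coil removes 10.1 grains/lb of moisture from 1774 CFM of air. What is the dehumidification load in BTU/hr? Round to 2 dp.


Q = 0.68 * 1774 * 10.1 = 12183.83 BTU/hr

12183.83 BTU/hr


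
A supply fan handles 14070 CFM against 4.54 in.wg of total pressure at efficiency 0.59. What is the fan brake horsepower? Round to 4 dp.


BHP = 14070 * 4.54 / (6356 * 0.59) = 17.0339 hp

17.0339 hp


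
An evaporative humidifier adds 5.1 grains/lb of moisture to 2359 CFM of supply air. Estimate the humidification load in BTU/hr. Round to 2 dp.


Q = 0.68 * 2359 * 5.1 = 8181.01 BTU/hr

8181.01 BTU/hr


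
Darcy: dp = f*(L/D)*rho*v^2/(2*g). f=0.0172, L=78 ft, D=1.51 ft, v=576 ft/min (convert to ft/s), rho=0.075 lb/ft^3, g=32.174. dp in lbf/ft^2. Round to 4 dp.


v_fps = 576/60 = 9.6 ft/s
dp = 0.0172*(78/1.51)*0.075*9.6^2/(2*32.174) = 0.0954 lbf/ft^2

0.0954 lbf/ft^2


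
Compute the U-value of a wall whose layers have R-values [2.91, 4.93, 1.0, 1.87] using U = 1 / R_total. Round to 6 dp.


R_total = 2.91 + 4.93 + 1.0 + 1.87 = 10.71
U = 1/10.71 = 0.093371

0.093371


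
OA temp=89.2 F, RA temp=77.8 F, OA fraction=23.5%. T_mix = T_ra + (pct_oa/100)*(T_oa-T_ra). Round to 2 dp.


T_mix = 77.8 + (23.5/100)*(89.2-77.8) = 80.48 F

80.48 F


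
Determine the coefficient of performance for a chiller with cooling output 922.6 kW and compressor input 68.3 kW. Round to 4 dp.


COP = 922.6 / 68.3 = 13.5081

13.5081


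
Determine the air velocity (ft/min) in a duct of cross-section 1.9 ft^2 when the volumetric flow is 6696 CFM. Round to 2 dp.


V = 6696 / 1.9 = 3524.21 ft/min

3524.21 ft/min


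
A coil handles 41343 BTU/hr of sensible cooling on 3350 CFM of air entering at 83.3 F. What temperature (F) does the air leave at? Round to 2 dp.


dT = 41343/(1.08*3350) = 11.4270
T_leave = 83.3 - 11.4270 = 71.87 F

71.87 F


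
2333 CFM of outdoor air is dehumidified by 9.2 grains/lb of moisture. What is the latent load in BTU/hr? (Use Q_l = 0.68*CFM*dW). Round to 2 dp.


Q = 0.68 * 2333 * 9.2 = 14595.25 BTU/hr

14595.25 BTU/hr


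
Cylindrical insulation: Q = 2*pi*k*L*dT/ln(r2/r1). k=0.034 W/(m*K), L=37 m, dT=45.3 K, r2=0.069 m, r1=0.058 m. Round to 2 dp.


Q = 2*pi*0.034*37*45.3/ln(0.069/0.058) = 2061.82 W

2061.82 W


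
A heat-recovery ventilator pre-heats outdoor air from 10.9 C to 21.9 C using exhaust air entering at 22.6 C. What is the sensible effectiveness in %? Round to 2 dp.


eff = (21.9-10.9)/(22.6-10.9)*100 = 94.02 %

94.02 %


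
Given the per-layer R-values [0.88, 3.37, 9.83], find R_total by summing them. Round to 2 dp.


R_total = 0.88 + 3.37 + 9.83 = 14.08

14.08


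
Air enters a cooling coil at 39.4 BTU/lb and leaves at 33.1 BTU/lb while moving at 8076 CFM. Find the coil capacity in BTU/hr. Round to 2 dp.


Q = 4.5 * 8076 * (39.4 - 33.1) = 228954.60 BTU/hr

228954.60 BTU/hr


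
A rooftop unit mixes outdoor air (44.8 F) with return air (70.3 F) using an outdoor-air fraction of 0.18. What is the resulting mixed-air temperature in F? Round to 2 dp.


T_mix = 0.18*44.8 + 0.82*70.3 = 65.71 F

65.71 F


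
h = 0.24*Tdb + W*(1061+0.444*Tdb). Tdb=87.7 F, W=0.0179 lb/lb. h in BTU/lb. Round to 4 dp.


h = 0.24*87.7 + 0.0179*(1061+0.444*87.7) = 40.7369 BTU/lb

40.7369 BTU/lb


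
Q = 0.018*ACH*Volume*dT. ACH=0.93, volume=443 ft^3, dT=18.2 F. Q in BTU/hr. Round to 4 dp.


Q = 0.018 * 0.93 * 443 * 18.2 = 134.9679 BTU/hr

134.9679 BTU/hr


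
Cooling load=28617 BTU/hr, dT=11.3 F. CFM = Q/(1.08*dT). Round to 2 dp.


CFM = 28617 / (1.08 * 11.3) = 2344.89

2344.89 CFM


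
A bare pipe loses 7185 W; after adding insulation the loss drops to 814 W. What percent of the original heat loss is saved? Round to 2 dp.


Savings = ((7185-814)/7185)*100 = 88.67 %

88.67 %


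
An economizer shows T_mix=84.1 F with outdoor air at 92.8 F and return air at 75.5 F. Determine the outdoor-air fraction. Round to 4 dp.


frac = (84.1 - 75.5) / (92.8 - 75.5) = 0.4971

0.4971


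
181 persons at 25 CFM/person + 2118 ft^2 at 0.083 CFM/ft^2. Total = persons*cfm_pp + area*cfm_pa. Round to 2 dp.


Total = 181*25 + 2118*0.083 = 4700.79 CFM

4700.79 CFM


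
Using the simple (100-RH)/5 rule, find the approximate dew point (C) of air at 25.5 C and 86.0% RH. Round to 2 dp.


Td = 25.5 - (100-86.0)/5 = 22.70 C

22.70 C


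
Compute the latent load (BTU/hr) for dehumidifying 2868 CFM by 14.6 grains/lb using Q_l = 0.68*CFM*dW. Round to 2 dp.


Q = 0.68 * 2868 * 14.6 = 28473.50 BTU/hr

28473.50 BTU/hr


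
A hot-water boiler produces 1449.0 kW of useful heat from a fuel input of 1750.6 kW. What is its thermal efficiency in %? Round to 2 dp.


eta = (1449.0/1750.6)*100 = 82.77 %

82.77 %
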